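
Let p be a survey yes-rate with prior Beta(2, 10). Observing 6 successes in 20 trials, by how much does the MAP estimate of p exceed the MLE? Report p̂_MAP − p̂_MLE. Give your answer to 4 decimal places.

Posterior is Beta(8, 24); MAP = (8−1)/(32−2) = 7/30 ≈ 0.23333.
MLE ignores the prior: p̂_MLE = k/n = 6/20 ≈ 0.30000.
Difference = 7/30 − 6/20 = -1/15 ≈ -0.0667.

MAP − MLE = -0.0667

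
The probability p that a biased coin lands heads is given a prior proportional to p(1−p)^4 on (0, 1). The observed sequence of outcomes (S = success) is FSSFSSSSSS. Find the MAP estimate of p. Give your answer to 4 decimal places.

p̂_MAP = 0.6000

The prior density ∝ p(1−p)^4 is the kernel of Beta(2, 5).
Data: 8 successes in 10 trials (from the sequence). The binomial likelihood contributes p^8(1−p)^2, so the posterior is Beta(2+8, 5+2) = Beta(10, 7).
For Beta(a, b) with a, b > 1 the mode is (a−1)/(a+b−2) = 9/15 ≈ 0.6000.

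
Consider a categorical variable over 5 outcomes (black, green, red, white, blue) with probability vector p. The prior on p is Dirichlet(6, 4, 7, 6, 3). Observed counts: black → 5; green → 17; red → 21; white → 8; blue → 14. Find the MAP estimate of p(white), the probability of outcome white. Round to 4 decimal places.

The posterior is Dirichlet(αᵢ + nᵢ) = Dirichlet(11, 21, 28, 14, 17).
For a Dirichlet(a₁,…,a_K) with all aᵢ > 1, the mode has j-th component (aⱼ − 1)/(Σaᵢ − K).
Here Σaᵢ = 91 and K = 5, so p(white) = (14 − 1)/(91 − 5) = 13/86 ≈ 0.1512.

MAP estimate of p(white) = 0.1512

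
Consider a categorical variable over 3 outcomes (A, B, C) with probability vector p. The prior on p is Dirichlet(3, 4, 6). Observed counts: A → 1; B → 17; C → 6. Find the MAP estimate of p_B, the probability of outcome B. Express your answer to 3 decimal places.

The posterior is Dirichlet(αᵢ + nᵢ) = Dirichlet(4, 21, 12).
For a Dirichlet(a₁,…,a_K) with all aᵢ > 1, the mode has j-th component (aⱼ − 1)/(Σaᵢ − K).
Here Σaᵢ = 37 and K = 3, so p_B = (21 − 1)/(37 − 3) = 20/34 ≈ 0.588.

MAP estimate of p_B = 0.588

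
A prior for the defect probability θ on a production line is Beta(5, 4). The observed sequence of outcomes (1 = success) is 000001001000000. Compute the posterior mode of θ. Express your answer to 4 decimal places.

θ̂_MAP = 0.2727

Prior: Beta(5, 4).
Data: 2 successes in 15 trials (from the sequence). The binomial likelihood contributes θ^2(1−θ)^13, so the posterior is Beta(5+2, 4+13) = Beta(7, 17).
For Beta(a, b) with a, b > 1 the mode is (a−1)/(a+b−2) = 6/22 ≈ 0.2727.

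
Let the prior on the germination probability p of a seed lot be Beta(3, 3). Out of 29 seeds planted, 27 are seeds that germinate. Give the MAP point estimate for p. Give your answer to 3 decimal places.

p̂_MAP = 0.879

Prior: Beta(3, 3).
Data: 27 successes in 29 trials. The binomial likelihood contributes p^27(1−p)^2, so the posterior is Beta(3+27, 3+2) = Beta(30, 5).
For Beta(a, b) with a, b > 1 the mode is (a−1)/(a+b−2) = 29/33 ≈ 0.879.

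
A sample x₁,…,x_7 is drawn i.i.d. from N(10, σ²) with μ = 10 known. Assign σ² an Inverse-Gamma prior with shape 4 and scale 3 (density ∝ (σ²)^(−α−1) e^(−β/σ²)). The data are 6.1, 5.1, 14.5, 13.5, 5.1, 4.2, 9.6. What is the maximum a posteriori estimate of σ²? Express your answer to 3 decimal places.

Sum of squared deviations about the known mean: SS = (6.1−10)² + (5.1−10)² + (14.5−10)² + (13.5−10)² + (5.1−10)² + (4.2−10)² + (9.6−10)² = 129.53.
The Normal likelihood contributes (σ²)^(−n/2) exp(−SS/(2σ²)), so the posterior is Inverse-Gamma(α + n/2, β + SS/2) = Inverse-Gamma(7.5, 67.765).
The mode of Inverse-Gamma(a, b) is b/(a+1) = 67.765/8.5 ≈ 7.972.

σ̂²_MAP = 7.972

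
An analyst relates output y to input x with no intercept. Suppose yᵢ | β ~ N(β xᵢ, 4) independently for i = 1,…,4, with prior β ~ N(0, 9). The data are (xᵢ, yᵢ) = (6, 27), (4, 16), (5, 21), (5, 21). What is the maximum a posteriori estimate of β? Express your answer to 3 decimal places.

log p(β | y) = −Σ(yᵢ − βxᵢ)²/(2·4) − β²/(2·9) + const.
Setting the derivative to zero: Σxᵢ(yᵢ − βxᵢ)/4 − β/9 = 0, so β = Σxᵢyᵢ / (Σxᵢ² + σ²/τ²).
Σxᵢyᵢ = 6·27 + 4·16 + 5·21 + 5·21 = 436; Σxᵢ² = 102; σ²/τ² = 4/9.
β̂_MAP = 436 / (102 + 4/9) = 436/(922/9) = 1962/461 ≈ 4.256.

β̂_MAP = 4.256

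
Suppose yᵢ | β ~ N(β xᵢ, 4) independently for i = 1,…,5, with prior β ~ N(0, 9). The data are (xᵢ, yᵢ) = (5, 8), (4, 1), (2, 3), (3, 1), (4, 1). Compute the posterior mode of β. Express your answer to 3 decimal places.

β̂_MAP = 0.809

log p(β | y) = −Σ(yᵢ − βxᵢ)²/(2·4) − β²/(2·9) + const.
Setting the derivative to zero: Σxᵢ(yᵢ − βxᵢ)/4 − β/9 = 0, so β = Σxᵢyᵢ / (Σxᵢ² + σ²/τ²).
Σxᵢyᵢ = 5·8 + 4·1 + 2·3 + 3·1 + 4·1 = 57; Σxᵢ² = 70; σ²/τ² = 4/9.
β̂_MAP = 57 / (70 + 4/9) = 57/(634/9) = 513/634 ≈ 0.809.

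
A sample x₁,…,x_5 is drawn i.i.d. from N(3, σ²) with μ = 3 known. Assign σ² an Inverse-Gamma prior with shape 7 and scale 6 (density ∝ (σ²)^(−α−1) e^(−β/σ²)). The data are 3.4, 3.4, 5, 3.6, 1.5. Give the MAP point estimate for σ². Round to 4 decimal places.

σ̂²_MAP = 0.9014

Sum of squared deviations about the known mean: SS = (3.4−3)² + (3.4−3)² + (5−3)² + (3.6−3)² + (1.5−3)² = 6.93.
The Normal likelihood contributes (σ²)^(−n/2) exp(−SS/(2σ²)), so the posterior is Inverse-Gamma(α + n/2, β + SS/2) = Inverse-Gamma(9.5, 9.465).
The mode of Inverse-Gamma(a, b) is b/(a+1) = 9.465/10.5 ≈ 0.9014.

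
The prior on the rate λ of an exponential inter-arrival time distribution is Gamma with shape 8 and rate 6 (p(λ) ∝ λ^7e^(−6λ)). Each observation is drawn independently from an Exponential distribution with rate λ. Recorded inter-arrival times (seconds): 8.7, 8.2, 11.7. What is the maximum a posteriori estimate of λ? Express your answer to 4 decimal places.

λ̂_MAP = 0.2890

The Exponential(rate=λ) likelihood is ∝ λ^n e^(−λΣtᵢ). Here n = 3 and Σtᵢ = 8.7 + 8.2 + 11.7 = 28.6.
Posterior ∝ λ^7e^(−6λ) · λ^3e^(−28.6λ) = λ^10e^(−34.6λ), i.e. Gamma(11, 34.6).
Mode = (a−1)/b = 10/34.6 ≈ 0.2890.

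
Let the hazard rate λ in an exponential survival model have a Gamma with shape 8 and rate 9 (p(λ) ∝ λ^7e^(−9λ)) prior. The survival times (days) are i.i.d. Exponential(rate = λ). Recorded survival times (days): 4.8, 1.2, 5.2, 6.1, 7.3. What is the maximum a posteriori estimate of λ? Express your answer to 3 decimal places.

The Exponential(rate=λ) likelihood is ∝ λ^n e^(−λΣtᵢ). Here n = 5 and Σtᵢ = 4.8 + 1.2 + 5.2 + 6.1 + 7.3 = 24.6.
Posterior ∝ λ^7e^(−9λ) · λ^5e^(−24.6λ) = λ^12e^(−33.6λ), i.e. Gamma(13, 33.6).
Mode = (a−1)/b = 12/33.6 ≈ 0.357.

λ̂_MAP = 0.357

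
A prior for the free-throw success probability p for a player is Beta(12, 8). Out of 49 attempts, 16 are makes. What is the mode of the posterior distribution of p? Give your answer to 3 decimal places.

Prior: Beta(12, 8).
Data: 16 successes in 49 trials. The binomial likelihood contributes p^16(1−p)^33, so the posterior is Beta(12+16, 8+33) = Beta(28, 41).
For Beta(a, b) with a, b > 1 the mode is (a−1)/(a+b−2) = 27/67 ≈ 0.403.

p̂_MAP = 0.403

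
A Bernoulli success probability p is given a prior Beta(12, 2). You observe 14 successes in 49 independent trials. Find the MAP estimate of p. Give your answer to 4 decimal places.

Prior: Beta(12, 2).
Data: 14 successes in 49 trials. The binomial likelihood contributes p^14(1−p)^35, so the posterior is Beta(12+14, 2+35) = Beta(26, 37).
For Beta(a, b) with a, b > 1 the mode is (a−1)/(a+b−2) = 25/61 ≈ 0.4098.

p̂_MAP = 0.4098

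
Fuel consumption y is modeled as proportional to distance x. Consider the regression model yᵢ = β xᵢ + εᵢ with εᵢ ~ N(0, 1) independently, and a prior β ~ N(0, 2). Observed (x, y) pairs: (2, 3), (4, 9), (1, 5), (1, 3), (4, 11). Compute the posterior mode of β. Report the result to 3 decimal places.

β̂_MAP = 2.442

log p(β | y) = −Σ(yᵢ − βxᵢ)²/(2·1) − β²/(2·2) + const.
Setting the derivative to zero: Σxᵢ(yᵢ − βxᵢ)/1 − β/2 = 0, so β = Σxᵢyᵢ / (Σxᵢ² + σ²/τ²).
Σxᵢyᵢ = 2·3 + 4·9 + 1·5 + 1·3 + 4·11 = 94; Σxᵢ² = 38; σ²/τ² = 0.5.
β̂_MAP = 94 / (38 + 0.5) = 94/38.5 ≈ 2.442.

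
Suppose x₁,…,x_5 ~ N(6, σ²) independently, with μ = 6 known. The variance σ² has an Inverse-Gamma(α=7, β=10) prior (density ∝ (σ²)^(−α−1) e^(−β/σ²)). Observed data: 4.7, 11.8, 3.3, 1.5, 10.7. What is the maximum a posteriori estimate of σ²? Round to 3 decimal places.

Sum of squared deviations about the known mean: SS = (4.7−6)² + (11.8−6)² + (3.3−6)² + (1.5−6)² + (10.7−6)² = 84.96.
The Normal likelihood contributes (σ²)^(−n/2) exp(−SS/(2σ²)), so the posterior is Inverse-Gamma(α + n/2, β + SS/2) = Inverse-Gamma(9.5, 52.48).
The mode of Inverse-Gamma(a, b) is b/(a+1) = 52.48/10.5 ≈ 4.998.

σ̂²_MAP = 4.998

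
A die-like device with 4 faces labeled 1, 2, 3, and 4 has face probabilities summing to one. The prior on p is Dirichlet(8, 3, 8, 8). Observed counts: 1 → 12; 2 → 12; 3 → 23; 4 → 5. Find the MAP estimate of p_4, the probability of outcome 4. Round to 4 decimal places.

The posterior is Dirichlet(αᵢ + nᵢ) = Dirichlet(20, 15, 31, 13).
For a Dirichlet(a₁,…,a_K) with all aᵢ > 1, the mode has j-th component (aⱼ − 1)/(Σaᵢ − K).
Here Σaᵢ = 79 and K = 4, so p_4 = (13 − 1)/(79 − 4) = 12/75 ≈ 0.1600.

MAP estimate: 0.1600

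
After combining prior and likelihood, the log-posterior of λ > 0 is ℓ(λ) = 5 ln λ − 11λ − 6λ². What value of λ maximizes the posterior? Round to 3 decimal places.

λ̂_MAP = 0.333

ℓ'(λ) = 5/λ − 11 − 12λ. Setting this to zero and multiplying by λ: 12λ² + 11λ − 5 = 0.
λ = (−11 + √(11² + 4·12·5)) / (2·12) = (−11 + √361) / 24 = (−11 + 19)/24 = 1/3.
ℓ''(λ) = −5/λ² − 12 < 0, confirming a maximum.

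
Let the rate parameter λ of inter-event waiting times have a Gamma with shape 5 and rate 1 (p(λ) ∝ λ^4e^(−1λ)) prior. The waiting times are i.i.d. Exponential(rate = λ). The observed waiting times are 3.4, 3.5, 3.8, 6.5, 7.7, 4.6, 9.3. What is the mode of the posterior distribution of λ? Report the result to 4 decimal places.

The Exponential(rate=λ) likelihood is ∝ λ^n e^(−λΣtᵢ). Here n = 7 and Σtᵢ = 3.4 + 3.5 + 3.8 + 6.5 + 7.7 + 4.6 + 9.3 = 38.8.
Posterior ∝ λ^4e^(−1λ) · λ^7e^(−38.8λ) = λ^11e^(−39.8λ), i.e. Gamma(12, 39.8).
Mode = (a−1)/b = 11/39.8 ≈ 0.2764.

λ̂_MAP = 0.2764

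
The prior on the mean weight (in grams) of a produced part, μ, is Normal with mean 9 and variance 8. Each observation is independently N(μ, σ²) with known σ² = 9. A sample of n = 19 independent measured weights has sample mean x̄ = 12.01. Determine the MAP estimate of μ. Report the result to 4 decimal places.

n = 19, x̄ = 12.01.
For a Normal prior and Normal likelihood with known variance, the posterior is Normal; its mode equals its mean, the precision-weighted average.
Prior precision 1/σ₀² = 1/8 = 0.125; data precision n/σ² = 19/9.
μ̂ = (0.125·9 + (19/9)·12.01) / (0.125 + 19/9) = (47663/1800)/(161/72) = 6809/575 ≈ 11.8417.

μ̂_MAP = 11.8417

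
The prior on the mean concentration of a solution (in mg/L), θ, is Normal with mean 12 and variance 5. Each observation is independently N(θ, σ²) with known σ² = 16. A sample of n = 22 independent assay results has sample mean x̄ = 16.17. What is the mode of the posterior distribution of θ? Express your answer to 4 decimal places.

n = 22, x̄ = 16.17.
For a Normal prior and Normal likelihood with known variance, the posterior is Normal; its mode equals its mean, the precision-weighted average.
Prior precision 1/σ₀² = 1/5 = 0.2; data precision n/σ² = 22/16 = 1.375.
θ̂ = (0.2·12 + 1.375·16.17) / (0.2 + 1.375) = 24.63375/1.575 = 6569/420 ≈ 15.6405.

θ̂_MAP = 15.6405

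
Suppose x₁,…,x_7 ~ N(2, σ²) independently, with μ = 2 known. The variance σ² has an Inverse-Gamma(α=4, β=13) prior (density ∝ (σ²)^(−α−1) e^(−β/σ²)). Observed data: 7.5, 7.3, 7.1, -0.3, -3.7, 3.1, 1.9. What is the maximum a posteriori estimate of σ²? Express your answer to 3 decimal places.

σ̂²_MAP = 8.785

Sum of squared deviations about the known mean: SS = (7.5−2)² + (7.3−2)² + (7.1−2)² + (-0.3−2)² + (-3.7−2)² + (3.1−2)² + (1.9−2)² = 123.35.
The Normal likelihood contributes (σ²)^(−n/2) exp(−SS/(2σ²)), so the posterior is Inverse-Gamma(α + n/2, β + SS/2) = Inverse-Gamma(7.5, 74.675).
The mode of Inverse-Gamma(a, b) is b/(a+1) = 74.675/8.5 ≈ 8.785.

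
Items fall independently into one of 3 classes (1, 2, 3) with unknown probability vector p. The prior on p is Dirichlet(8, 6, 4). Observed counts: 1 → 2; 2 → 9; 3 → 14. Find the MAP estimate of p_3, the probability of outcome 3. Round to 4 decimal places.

The posterior is Dirichlet(αᵢ + nᵢ) = Dirichlet(10, 15, 18).
For a Dirichlet(a₁,…,a_K) with all aᵢ > 1, the mode has j-th component (aⱼ − 1)/(Σaᵢ − K).
Here Σaᵢ = 43 and K = 3, so p_3 = (18 − 1)/(43 − 3) = 17/40 ≈ 0.4250.

MAP estimate: 0.4250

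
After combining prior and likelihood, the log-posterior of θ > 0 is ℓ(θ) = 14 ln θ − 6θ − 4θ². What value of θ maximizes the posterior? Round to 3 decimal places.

ℓ'(θ) = 14/θ − 6 − 8θ. Setting this to zero and multiplying by θ: 8θ² + 6θ − 14 = 0.
θ = (−6 + √(6² + 4·8·14)) / (2·8) = (−6 + √484) / 16 = (−6 + 22)/16 = 1.
ℓ''(θ) = −14/θ² − 8 < 0, confirming a maximum.

θ̂_MAP = 1.000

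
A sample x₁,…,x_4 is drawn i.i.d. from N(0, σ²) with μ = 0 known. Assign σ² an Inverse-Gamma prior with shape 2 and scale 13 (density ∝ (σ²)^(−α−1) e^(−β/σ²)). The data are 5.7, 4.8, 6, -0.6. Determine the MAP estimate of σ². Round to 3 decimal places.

Sum of squared deviations about the known mean: SS = (5.7−0)² + (4.8−0)² + (6−0)² + (-0.6−0)² = 91.89.
The Normal likelihood contributes (σ²)^(−n/2) exp(−SS/(2σ²)), so the posterior is Inverse-Gamma(α + n/2, β + SS/2) = Inverse-Gamma(4, 58.945).
The mode of Inverse-Gamma(a, b) is b/(a+1) = 58.945/5 ≈ 11.789.

σ̂²_MAP = 11.789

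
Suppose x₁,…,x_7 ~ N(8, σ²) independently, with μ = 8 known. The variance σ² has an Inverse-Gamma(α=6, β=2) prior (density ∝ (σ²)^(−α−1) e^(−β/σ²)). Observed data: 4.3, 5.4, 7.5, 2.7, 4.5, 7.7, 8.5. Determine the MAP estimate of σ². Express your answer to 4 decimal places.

Sum of squared deviations about the known mean: SS = (4.3−8)² + (5.4−8)² + (7.5−8)² + (2.7−8)² + (4.5−8)² + (7.7−8)² + (8.5−8)² = 61.38.
The Normal likelihood contributes (σ²)^(−n/2) exp(−SS/(2σ²)), so the posterior is Inverse-Gamma(α + n/2, β + SS/2) = Inverse-Gamma(9.5, 32.69).
The mode of Inverse-Gamma(a, b) is b/(a+1) = 32.69/10.5 ≈ 3.1133.

σ̂²_MAP = 3.1133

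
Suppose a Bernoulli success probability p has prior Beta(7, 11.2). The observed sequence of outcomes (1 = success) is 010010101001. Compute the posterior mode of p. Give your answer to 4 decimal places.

p̂_MAP = 0.3901

Prior: Beta(7, 11.2).
Data: 5 successes in 12 trials (from the sequence). The binomial likelihood contributes p^5(1−p)^7, so the posterior is Beta(7+5, 11.2+7) = Beta(12, 18.2).
For Beta(a, b) with a, b > 1 the mode is (a−1)/(a+b−2) = 11/28.2 ≈ 0.3901.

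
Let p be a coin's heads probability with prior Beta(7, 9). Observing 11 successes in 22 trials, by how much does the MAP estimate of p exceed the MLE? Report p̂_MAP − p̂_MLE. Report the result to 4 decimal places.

Posterior is Beta(18, 20); MAP = (18−1)/(38−2) = 17/36 ≈ 0.47222.
MLE ignores the prior: p̂_MLE = k/n = 11/22 ≈ 0.50000.
Difference = 17/36 − 11/22 = -1/36 ≈ -0.0278.

MAP − MLE = -0.0278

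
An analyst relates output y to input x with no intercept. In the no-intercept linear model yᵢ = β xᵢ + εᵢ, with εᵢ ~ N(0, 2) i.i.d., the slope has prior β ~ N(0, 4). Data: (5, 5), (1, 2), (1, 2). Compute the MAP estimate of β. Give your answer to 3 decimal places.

log p(β | y) = −Σ(yᵢ − βxᵢ)²/(2·2) − β²/(2·4) + const.
Setting the derivative to zero: Σxᵢ(yᵢ − βxᵢ)/2 − β/4 = 0, so β = Σxᵢyᵢ / (Σxᵢ² + σ²/τ²).
Σxᵢyᵢ = 5·5 + 1·2 + 1·2 = 29; Σxᵢ² = 27; σ²/τ² = 0.5.
β̂_MAP = 29 / (27 + 0.5) = 29/27.5 ≈ 1.055.

β̂_MAP = 1.055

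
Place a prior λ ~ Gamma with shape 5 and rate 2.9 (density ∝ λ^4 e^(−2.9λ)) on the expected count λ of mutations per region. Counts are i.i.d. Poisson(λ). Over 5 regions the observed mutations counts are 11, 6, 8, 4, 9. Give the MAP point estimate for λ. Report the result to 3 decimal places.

λ̂_MAP = 5.316

Σxᵢ = 11+6+8+4+9 = 38, with n = 5.
Posterior ∝ λ^4e^(−2.9λ) · λ^38e^(−5λ) = λ^42e^(−7.9λ), i.e. Gamma(shape=43, rate=7.9).
The mode of a Gamma(a, b) with a ≥ 1 (shape–rate) is (a−1)/b = 42/7.9 ≈ 5.316.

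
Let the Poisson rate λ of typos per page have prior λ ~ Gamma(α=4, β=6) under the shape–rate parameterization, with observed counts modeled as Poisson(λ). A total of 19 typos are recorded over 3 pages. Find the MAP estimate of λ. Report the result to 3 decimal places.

λ̂_MAP = 2.444

Σxᵢ = 19, n = 3.
Posterior ∝ λ^3e^(−6λ) · λ^19e^(−3λ) = λ^22e^(−9λ), i.e. Gamma(shape=23, rate=9).
The mode of a Gamma(a, b) with a ≥ 1 (shape–rate) is (a−1)/b = 22/9 ≈ 2.444.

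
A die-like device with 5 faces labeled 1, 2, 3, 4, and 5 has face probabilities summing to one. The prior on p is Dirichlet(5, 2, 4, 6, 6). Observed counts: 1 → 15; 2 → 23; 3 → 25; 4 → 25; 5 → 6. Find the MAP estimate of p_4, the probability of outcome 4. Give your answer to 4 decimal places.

MAP estimate: 0.2679

The posterior is Dirichlet(αᵢ + nᵢ) = Dirichlet(20, 25, 29, 31, 12).
For a Dirichlet(a₁,…,a_K) with all aᵢ > 1, the mode has j-th component (aⱼ − 1)/(Σaᵢ − K).
Here Σaᵢ = 117 and K = 5, so p_4 = (31 − 1)/(117 − 5) = 30/112 ≈ 0.2679.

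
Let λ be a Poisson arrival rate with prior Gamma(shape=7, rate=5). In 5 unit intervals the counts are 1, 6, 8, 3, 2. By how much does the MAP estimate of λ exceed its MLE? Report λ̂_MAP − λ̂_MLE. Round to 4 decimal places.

MAP − MLE = -1.4000

Σxᵢ = 20. Posterior is Gamma(27, 10); MAP = (27−1)/10 = 26/10 ≈ 2.60000.
MLE = x̄ = 20/5 ≈ 4.00000.
Difference = 26/10 − 20/5 = -7/5 ≈ -1.4000.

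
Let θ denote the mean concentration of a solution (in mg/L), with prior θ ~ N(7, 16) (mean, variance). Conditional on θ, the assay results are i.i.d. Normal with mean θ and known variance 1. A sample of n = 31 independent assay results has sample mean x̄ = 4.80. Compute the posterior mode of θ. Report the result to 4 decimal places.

n = 31, x̄ = 4.80.
For a Normal prior and Normal likelihood with known variance, the posterior is Normal; its mode equals its mean, the precision-weighted average.
Prior precision 1/σ₀² = 1/16 = 0.0625; data precision n/σ² = 31/1 = 31.
θ̂ = (0.0625·7 + 31·4.8) / (0.0625 + 31) = 149.2375/31.0625 = 11939/2485 ≈ 4.8044.

θ̂_MAP = 4.8044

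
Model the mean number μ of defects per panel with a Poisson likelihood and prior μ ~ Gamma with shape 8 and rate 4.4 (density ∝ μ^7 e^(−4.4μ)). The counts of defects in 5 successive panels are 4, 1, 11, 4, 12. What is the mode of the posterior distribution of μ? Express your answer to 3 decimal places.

μ̂_MAP = 4.149

Σxᵢ = 4+1+11+4+12 = 32, with n = 5.
Posterior ∝ μ^7e^(−4.4μ) · μ^32e^(−5μ) = μ^39e^(−9.4μ), i.e. Gamma(shape=40, rate=9.4).
The mode of a Gamma(a, b) with a ≥ 1 (shape–rate) is (a−1)/b = 39/9.4 ≈ 4.149.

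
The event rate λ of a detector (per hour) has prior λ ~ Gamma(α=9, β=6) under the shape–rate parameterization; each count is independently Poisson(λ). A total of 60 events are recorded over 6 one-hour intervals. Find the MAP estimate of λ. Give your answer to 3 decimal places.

λ̂_MAP = 5.667

Σxᵢ = 60, n = 6.
Posterior ∝ λ^8e^(−6λ) · λ^60e^(−6λ) = λ^68e^(−12λ), i.e. Gamma(shape=69, rate=12).
The mode of a Gamma(a, b) with a ≥ 1 (shape–rate) is (a−1)/b = 68/12 ≈ 5.667.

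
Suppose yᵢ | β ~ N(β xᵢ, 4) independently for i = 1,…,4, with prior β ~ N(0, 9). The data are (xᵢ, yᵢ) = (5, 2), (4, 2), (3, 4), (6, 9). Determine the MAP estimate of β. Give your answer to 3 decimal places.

log p(β | y) = −Σ(yᵢ − βxᵢ)²/(2·4) − β²/(2·9) + const.
Setting the derivative to zero: Σxᵢ(yᵢ − βxᵢ)/4 − β/9 = 0, so β = Σxᵢyᵢ / (Σxᵢ² + σ²/τ²).
Σxᵢyᵢ = 5·2 + 4·2 + 3·4 + 6·9 = 84; Σxᵢ² = 86; σ²/τ² = 4/9.
β̂_MAP = 84 / (86 + 4/9) = 84/(778/9) = 378/389 ≈ 0.972.

β̂_MAP = 0.972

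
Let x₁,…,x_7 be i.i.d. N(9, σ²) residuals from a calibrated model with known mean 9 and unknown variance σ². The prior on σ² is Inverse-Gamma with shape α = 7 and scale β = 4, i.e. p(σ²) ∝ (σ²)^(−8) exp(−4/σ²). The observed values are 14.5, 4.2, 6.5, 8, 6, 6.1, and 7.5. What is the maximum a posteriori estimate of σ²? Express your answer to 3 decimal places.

σ̂²_MAP = 3.835

Sum of squared deviations about the known mean: SS = (14.5−9)² + (4.2−9)² + (6.5−9)² + (8−9)² + (6−9)² + (6.1−9)² + (7.5−9)² = 80.2.
The Normal likelihood contributes (σ²)^(−n/2) exp(−SS/(2σ²)), so the posterior is Inverse-Gamma(α + n/2, β + SS/2) = Inverse-Gamma(10.5, 44.1).
The mode of Inverse-Gamma(a, b) is b/(a+1) = 44.1/11.5 ≈ 3.835.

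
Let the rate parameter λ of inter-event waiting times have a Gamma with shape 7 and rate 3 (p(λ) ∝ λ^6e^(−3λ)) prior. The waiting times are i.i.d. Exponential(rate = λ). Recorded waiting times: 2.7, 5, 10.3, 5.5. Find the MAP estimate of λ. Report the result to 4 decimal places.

The Exponential(rate=λ) likelihood is ∝ λ^n e^(−λΣtᵢ). Here n = 4 and Σtᵢ = 2.7 + 5 + 10.3 + 5.5 = 23.5.
Posterior ∝ λ^6e^(−3λ) · λ^4e^(−23.5λ) = λ^10e^(−26.5λ), i.e. Gamma(11, 26.5).
Mode = (a−1)/b = 10/26.5 ≈ 0.3774.

λ̂_MAP = 0.3774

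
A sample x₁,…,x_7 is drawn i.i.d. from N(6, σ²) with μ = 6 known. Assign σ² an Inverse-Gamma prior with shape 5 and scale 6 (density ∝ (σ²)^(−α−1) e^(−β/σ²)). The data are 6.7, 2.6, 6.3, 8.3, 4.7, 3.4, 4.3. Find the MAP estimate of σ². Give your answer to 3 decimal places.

σ̂²_MAP = 2.146

Sum of squared deviations about the known mean: SS = (6.7−6)² + (2.6−6)² + (6.3−6)² + (8.3−6)² + (4.7−6)² + (3.4−6)² + (4.3−6)² = 28.77.
The Normal likelihood contributes (σ²)^(−n/2) exp(−SS/(2σ²)), so the posterior is Inverse-Gamma(α + n/2, β + SS/2) = Inverse-Gamma(8.5, 20.385).
The mode of Inverse-Gamma(a, b) is b/(a+1) = 20.385/9.5 ≈ 2.146.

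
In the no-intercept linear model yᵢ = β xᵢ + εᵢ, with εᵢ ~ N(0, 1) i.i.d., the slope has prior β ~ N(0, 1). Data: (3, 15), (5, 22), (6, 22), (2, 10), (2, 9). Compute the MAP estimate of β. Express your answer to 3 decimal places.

β̂_MAP = 4.114

log p(β | y) = −Σ(yᵢ − βxᵢ)²/(2·1) − β²/(2·1) + const.
Setting the derivative to zero: Σxᵢ(yᵢ − βxᵢ)/1 − β/1 = 0, so β = Σxᵢyᵢ / (Σxᵢ² + σ²/τ²).
Σxᵢyᵢ = 3·15 + 5·22 + 6·22 + 2·10 + 2·9 = 325; Σxᵢ² = 78; σ²/τ² = 1.
β̂_MAP = 325 / (78 + 1) = 325/79 ≈ 4.114.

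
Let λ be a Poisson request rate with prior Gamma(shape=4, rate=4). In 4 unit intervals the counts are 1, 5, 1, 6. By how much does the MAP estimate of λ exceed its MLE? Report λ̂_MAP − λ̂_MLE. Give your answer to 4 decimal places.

MAP − MLE = -1.2500

Σxᵢ = 13. Posterior is Gamma(17, 8); MAP = (17−1)/8 = 16/8 ≈ 2.00000.
MLE = x̄ = 13/4 ≈ 3.25000.
Difference = 16/8 − 13/4 = -5/4 ≈ -1.2500.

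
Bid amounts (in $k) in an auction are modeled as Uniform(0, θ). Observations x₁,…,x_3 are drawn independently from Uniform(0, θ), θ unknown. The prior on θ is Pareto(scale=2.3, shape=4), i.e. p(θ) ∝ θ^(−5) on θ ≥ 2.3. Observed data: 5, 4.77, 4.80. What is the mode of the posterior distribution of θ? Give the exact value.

The Uniform(0, θ) likelihood is θ^(−n) for θ ≥ max(xᵢ), zero otherwise. Here max(xᵢ) = 5.
Posterior ∝ θ^(−5) · θ^(−3) = θ^(−8) on θ ≥ max(2.3, 5) = 5.
This density is strictly decreasing in θ, so the posterior mode lies at the lower boundary of the support.

θ̂_MAP = 5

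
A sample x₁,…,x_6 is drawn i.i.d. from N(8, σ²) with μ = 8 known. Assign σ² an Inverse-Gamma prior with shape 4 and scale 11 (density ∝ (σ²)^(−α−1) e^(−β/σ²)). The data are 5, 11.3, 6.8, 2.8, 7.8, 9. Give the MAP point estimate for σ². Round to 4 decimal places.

σ̂²_MAP = 4.4631

Sum of squared deviations about the known mean: SS = (5−8)² + (11.3−8)² + (6.8−8)² + (2.8−8)² + (7.8−8)² + (9−8)² = 49.41.
The Normal likelihood contributes (σ²)^(−n/2) exp(−SS/(2σ²)), so the posterior is Inverse-Gamma(α + n/2, β + SS/2) = Inverse-Gamma(7, 35.705).
The mode of Inverse-Gamma(a, b) is b/(a+1) = 35.705/8 ≈ 4.4631.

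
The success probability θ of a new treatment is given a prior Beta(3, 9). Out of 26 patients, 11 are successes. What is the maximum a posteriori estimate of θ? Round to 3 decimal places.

Prior: Beta(3, 9).
Data: 11 successes in 26 trials. The binomial likelihood contributes θ^11(1−θ)^15, so the posterior is Beta(3+11, 9+15) = Beta(14, 24).
For Beta(a, b) with a, b > 1 the mode is (a−1)/(a+b−2) = 13/36 ≈ 0.361.

θ̂_MAP = 0.361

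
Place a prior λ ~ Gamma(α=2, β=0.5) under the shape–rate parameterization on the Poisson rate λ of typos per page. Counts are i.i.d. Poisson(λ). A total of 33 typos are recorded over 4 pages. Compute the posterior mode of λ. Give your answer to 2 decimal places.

λ̂_MAP = 7.56

Σxᵢ = 33, n = 4.
Posterior ∝ λe^(−0.5λ) · λ^33e^(−4λ) = λ^34e^(−4.5λ), i.e. Gamma(shape=35, rate=4.5).
The mode of a Gamma(a, b) with a ≥ 1 (shape–rate) is (a−1)/b = 34/4.5 ≈ 7.56.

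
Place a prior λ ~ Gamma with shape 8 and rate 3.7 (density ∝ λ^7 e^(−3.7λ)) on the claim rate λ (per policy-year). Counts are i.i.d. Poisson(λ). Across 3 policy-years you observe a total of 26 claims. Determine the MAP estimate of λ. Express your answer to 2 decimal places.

Σxᵢ = 26, n = 3.
Posterior ∝ λ^7e^(−3.7λ) · λ^26e^(−3λ) = λ^33e^(−6.7λ), i.e. Gamma(shape=34, rate=6.7).
The mode of a Gamma(a, b) with a ≥ 1 (shape–rate) is (a−1)/b = 33/6.7 ≈ 4.93.

λ̂_MAP = 4.93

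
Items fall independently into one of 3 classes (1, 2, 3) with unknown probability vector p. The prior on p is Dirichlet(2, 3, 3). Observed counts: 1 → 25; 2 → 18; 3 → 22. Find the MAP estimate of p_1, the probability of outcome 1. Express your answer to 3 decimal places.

MAP estimate: 0.371

The posterior is Dirichlet(αᵢ + nᵢ) = Dirichlet(27, 21, 25).
For a Dirichlet(a₁,…,a_K) with all aᵢ > 1, the mode has j-th component (aⱼ − 1)/(Σaᵢ − K).
Here Σaᵢ = 73 and K = 3, so p_1 = (27 − 1)/(73 − 3) = 26/70 ≈ 0.371.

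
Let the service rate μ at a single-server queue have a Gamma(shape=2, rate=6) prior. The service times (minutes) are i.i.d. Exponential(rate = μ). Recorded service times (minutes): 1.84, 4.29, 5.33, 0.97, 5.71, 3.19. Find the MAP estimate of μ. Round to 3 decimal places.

The Exponential(rate=μ) likelihood is ∝ μ^n e^(−μΣtᵢ). Here n = 6 and Σtᵢ = 1.84 + 4.29 + 5.33 + 0.97 + 5.71 + 3.19 = 21.33.
Posterior ∝ μe^(−6μ) · μ^6e^(−21.33μ) = μ^7e^(−27.33μ), i.e. Gamma(8, 27.33).
Mode = (a−1)/b = 7/27.33 ≈ 0.256.

μ̂_MAP = 0.256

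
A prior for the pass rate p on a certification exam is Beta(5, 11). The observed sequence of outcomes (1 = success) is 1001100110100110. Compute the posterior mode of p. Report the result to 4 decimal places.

Prior: Beta(5, 11).
Data: 8 successes in 16 trials (from the sequence). The binomial likelihood contributes p^8(1−p)^8, so the posterior is Beta(5+8, 11+8) = Beta(13, 19).
For Beta(a, b) with a, b > 1 the mode is (a−1)/(a+b−2) = 12/30 ≈ 0.4000.

p̂_MAP = 0.4000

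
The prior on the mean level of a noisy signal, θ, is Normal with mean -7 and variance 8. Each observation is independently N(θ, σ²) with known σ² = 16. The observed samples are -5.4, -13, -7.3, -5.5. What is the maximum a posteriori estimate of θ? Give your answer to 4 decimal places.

θ̂_MAP = -7.5333

n = 4; x̄ = ((-5.4) + (-13) + (-7.3) + (-5.5))/4 = -31.2/4 = -7.8.
For a Normal prior and Normal likelihood with known variance, the posterior is Normal; its mode equals its mean, the precision-weighted average.
Prior precision 1/σ₀² = 1/8 = 0.125; data precision n/σ² = 4/16 = 0.25.
θ̂ = (0.125·(-7) + 0.25·(-7.8)) / (0.125 + 0.25) = (-2.825)/0.375 = -113/15 ≈ -7.5333.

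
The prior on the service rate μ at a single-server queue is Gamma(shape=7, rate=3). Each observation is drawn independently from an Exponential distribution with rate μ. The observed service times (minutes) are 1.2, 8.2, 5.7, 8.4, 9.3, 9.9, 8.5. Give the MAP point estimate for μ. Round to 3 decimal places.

μ̂_MAP = 0.240

The Exponential(rate=μ) likelihood is ∝ μ^n e^(−μΣtᵢ). Here n = 7 and Σtᵢ = 1.2 + 8.2 + 5.7 + 8.4 + 9.3 + 9.9 + 8.5 = 51.2.
Posterior ∝ μ^6e^(−3μ) · μ^7e^(−51.2μ) = μ^13e^(−54.2μ), i.e. Gamma(14, 54.2).
Mode = (a−1)/b = 13/54.2 ≈ 0.240.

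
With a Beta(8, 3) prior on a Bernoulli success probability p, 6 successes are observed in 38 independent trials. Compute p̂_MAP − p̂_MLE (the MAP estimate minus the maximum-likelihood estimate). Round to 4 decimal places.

Posterior is Beta(14, 35); MAP = (14−1)/(49−2) = 13/47 ≈ 0.27660.
MLE ignores the prior: p̂_MLE = k/n = 6/38 ≈ 0.15789.
Difference = 13/47 − 6/38 = 106/893 ≈ 0.1187.

MAP − MLE = 0.1187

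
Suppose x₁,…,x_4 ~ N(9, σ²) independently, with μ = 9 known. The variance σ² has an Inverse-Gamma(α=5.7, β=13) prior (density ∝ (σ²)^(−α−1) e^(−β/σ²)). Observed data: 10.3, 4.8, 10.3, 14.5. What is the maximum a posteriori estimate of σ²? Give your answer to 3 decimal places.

Sum of squared deviations about the known mean: SS = (10.3−9)² + (4.8−9)² + (10.3−9)² + (14.5−9)² = 51.27.
The Normal likelihood contributes (σ²)^(−n/2) exp(−SS/(2σ²)), so the posterior is Inverse-Gamma(α + n/2, β + SS/2) = Inverse-Gamma(7.7, 38.635).
The mode of Inverse-Gamma(a, b) is b/(a+1) = 38.635/8.7 ≈ 4.441.

σ̂²_MAP = 4.441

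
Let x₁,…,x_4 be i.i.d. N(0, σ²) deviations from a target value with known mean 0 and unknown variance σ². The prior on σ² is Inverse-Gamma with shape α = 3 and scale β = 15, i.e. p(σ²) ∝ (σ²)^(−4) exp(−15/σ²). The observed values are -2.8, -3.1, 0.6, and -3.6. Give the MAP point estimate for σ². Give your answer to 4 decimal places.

σ̂²_MAP = 5.0642

Sum of squared deviations about the known mean: SS = (-2.8−0)² + (-3.1−0)² + (0.6−0)² + (-3.6−0)² = 30.77.
The Normal likelihood contributes (σ²)^(−n/2) exp(−SS/(2σ²)), so the posterior is Inverse-Gamma(α + n/2, β + SS/2) = Inverse-Gamma(5, 30.385).
The mode of Inverse-Gamma(a, b) is b/(a+1) = 30.385/6 ≈ 5.0642.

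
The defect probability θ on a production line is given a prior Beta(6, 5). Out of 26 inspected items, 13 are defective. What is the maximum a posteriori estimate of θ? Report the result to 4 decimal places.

θ̂_MAP = 0.5143

Prior: Beta(6, 5).
Data: 13 successes in 26 trials. The binomial likelihood contributes θ^13(1−θ)^13, so the posterior is Beta(6+13, 5+13) = Beta(19, 18).
For Beta(a, b) with a, b > 1 the mode is (a−1)/(a+b−2) = 18/35 ≈ 0.5143.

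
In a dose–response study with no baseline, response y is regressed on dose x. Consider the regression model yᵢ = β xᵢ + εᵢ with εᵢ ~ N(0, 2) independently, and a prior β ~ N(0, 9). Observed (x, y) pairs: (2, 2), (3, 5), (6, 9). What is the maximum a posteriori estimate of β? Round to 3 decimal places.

log p(β | y) = −Σ(yᵢ − βxᵢ)²/(2·2) − β²/(2·9) + const.
Setting the derivative to zero: Σxᵢ(yᵢ − βxᵢ)/2 − β/9 = 0, so β = Σxᵢyᵢ / (Σxᵢ² + σ²/τ²).
Σxᵢyᵢ = 2·2 + 3·5 + 6·9 = 73; Σxᵢ² = 49; σ²/τ² = 2/9.
β̂_MAP = 73 / (49 + 2/9) = 73/(443/9) = 657/443 ≈ 1.483.

β̂_MAP = 1.483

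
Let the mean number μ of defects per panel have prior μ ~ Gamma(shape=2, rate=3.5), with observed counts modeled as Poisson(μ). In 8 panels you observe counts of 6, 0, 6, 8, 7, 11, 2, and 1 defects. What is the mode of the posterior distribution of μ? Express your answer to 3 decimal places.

μ̂_MAP = 3.652

Σxᵢ = 6+0+6+8+7+11+2+1 = 41, with n = 8.
Posterior ∝ μe^(−3.5μ) · μ^41e^(−8μ) = μ^42e^(−11.5μ), i.e. Gamma(shape=43, rate=11.5).
The mode of a Gamma(a, b) with a ≥ 1 (shape–rate) is (a−1)/b = 42/11.5 ≈ 3.652.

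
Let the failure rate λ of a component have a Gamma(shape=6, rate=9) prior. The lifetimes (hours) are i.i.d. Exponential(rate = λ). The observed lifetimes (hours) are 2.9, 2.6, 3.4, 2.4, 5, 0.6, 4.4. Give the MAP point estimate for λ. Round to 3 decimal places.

The Exponential(rate=λ) likelihood is ∝ λ^n e^(−λΣtᵢ). Here n = 7 and Σtᵢ = 2.9 + 2.6 + 3.4 + 2.4 + 5 + 0.6 + 4.4 = 21.3.
Posterior ∝ λ^5e^(−9λ) · λ^7e^(−21.3λ) = λ^12e^(−30.3λ), i.e. Gamma(13, 30.3).
Mode = (a−1)/b = 12/30.3 ≈ 0.396.

λ̂_MAP = 0.396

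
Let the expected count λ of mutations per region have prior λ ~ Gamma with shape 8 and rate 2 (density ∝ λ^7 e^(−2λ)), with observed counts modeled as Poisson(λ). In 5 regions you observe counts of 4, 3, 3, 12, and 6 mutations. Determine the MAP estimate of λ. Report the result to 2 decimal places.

Σxᵢ = 4+3+3+12+6 = 28, with n = 5.
Posterior ∝ λ^7e^(−2λ) · λ^28e^(−5λ) = λ^35e^(−7λ), i.e. Gamma(shape=36, rate=7).
The mode of a Gamma(a, b) with a ≥ 1 (shape–rate) is (a−1)/b = 35/7 ≈ 5.00.

λ̂_MAP = 5.00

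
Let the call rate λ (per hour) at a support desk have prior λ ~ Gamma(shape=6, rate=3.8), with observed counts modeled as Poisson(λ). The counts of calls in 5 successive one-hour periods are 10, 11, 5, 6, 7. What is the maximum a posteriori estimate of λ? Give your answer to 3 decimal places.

Σxᵢ = 10+11+5+6+7 = 39, with n = 5.
Posterior ∝ λ^5e^(−3.8λ) · λ^39e^(−5λ) = λ^44e^(−8.8λ), i.e. Gamma(shape=45, rate=8.8).
The mode of a Gamma(a, b) with a ≥ 1 (shape–rate) is (a−1)/b = 44/8.8 ≈ 5.000.

λ̂_MAP = 5.000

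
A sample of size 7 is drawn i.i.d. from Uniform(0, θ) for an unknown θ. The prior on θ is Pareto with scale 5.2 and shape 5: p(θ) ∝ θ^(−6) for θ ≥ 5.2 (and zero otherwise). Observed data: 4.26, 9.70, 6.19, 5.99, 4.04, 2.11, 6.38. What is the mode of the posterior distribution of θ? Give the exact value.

θ̂_MAP = 9.70

The Uniform(0, θ) likelihood is θ^(−n) for θ ≥ max(xᵢ), zero otherwise. Here max(xᵢ) = 9.70.
Posterior ∝ θ^(−6) · θ^(−7) = θ^(−13) on θ ≥ max(5.2, 9.70) = 9.70.
This density is strictly decreasing in θ, so the posterior mode lies at the lower boundary of the support.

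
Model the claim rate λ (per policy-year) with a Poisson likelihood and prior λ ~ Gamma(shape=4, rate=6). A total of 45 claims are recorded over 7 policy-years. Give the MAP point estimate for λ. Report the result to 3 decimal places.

λ̂_MAP = 3.692

Σxᵢ = 45, n = 7.
Posterior ∝ λ^3e^(−6λ) · λ^45e^(−7λ) = λ^48e^(−13λ), i.e. Gamma(shape=49, rate=13).
The mode of a Gamma(a, b) with a ≥ 1 (shape–rate) is (a−1)/b = 48/13 ≈ 3.692.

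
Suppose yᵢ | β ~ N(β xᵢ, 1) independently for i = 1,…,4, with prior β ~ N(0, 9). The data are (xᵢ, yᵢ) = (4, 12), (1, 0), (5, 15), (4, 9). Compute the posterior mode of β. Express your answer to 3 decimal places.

β̂_MAP = 2.736

log p(β | y) = −Σ(yᵢ − βxᵢ)²/(2·1) − β²/(2·9) + const.
Setting the derivative to zero: Σxᵢ(yᵢ − βxᵢ)/1 − β/9 = 0, so β = Σxᵢyᵢ / (Σxᵢ² + σ²/τ²).
Σxᵢyᵢ = 4·12 + 1·0 + 5·15 + 4·9 = 159; Σxᵢ² = 58; σ²/τ² = 1/9.
β̂_MAP = 159 / (58 + 1/9) = 159/(523/9) = 1431/523 ≈ 2.736.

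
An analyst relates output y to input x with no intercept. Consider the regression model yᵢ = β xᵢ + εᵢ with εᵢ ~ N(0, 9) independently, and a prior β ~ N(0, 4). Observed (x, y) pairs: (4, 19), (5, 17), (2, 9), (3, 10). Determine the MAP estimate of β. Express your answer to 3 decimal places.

log p(β | y) = −Σ(yᵢ − βxᵢ)²/(2·9) − β²/(2·4) + const.
Setting the derivative to zero: Σxᵢ(yᵢ − βxᵢ)/9 − β/4 = 0, so β = Σxᵢyᵢ / (Σxᵢ² + σ²/τ²).
Σxᵢyᵢ = 4·19 + 5·17 + 2·9 + 3·10 = 209; Σxᵢ² = 54; σ²/τ² = 2.25.
β̂_MAP = 209 / (54 + 2.25) = 209/56.25 ≈ 3.716.

β̂_MAP = 3.716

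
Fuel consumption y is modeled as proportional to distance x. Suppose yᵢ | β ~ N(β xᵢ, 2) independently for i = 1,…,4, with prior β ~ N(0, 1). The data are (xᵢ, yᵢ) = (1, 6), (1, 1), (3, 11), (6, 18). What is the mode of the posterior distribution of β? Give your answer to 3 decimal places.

β̂_MAP = 3.020

log p(β | y) = −Σ(yᵢ − βxᵢ)²/(2·2) − β²/(2·1) + const.
Setting the derivative to zero: Σxᵢ(yᵢ − βxᵢ)/2 − β/1 = 0, so β = Σxᵢyᵢ / (Σxᵢ² + σ²/τ²).
Σxᵢyᵢ = 1·6 + 1·1 + 3·11 + 6·18 = 148; Σxᵢ² = 47; σ²/τ² = 2.
β̂_MAP = 148 / (47 + 2) = 148/49 ≈ 3.020.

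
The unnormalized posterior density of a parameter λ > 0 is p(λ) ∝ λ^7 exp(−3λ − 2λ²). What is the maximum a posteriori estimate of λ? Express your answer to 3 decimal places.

λ̂_MAP = 1.000

ℓ'(λ) = 7/λ − 3 − 4λ. Setting this to zero and multiplying by λ: 4λ² + 3λ − 7 = 0.
λ = (−3 + √(3² + 4·4·7)) / (2·4) = (−3 + √121) / 8 = (−3 + 11)/8 = 1.
ℓ''(λ) = −7/λ² − 4 < 0, confirming a maximum.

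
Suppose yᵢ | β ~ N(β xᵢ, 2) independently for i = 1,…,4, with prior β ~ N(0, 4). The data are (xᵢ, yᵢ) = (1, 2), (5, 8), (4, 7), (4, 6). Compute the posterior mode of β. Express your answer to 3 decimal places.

log p(β | y) = −Σ(yᵢ − βxᵢ)²/(2·2) − β²/(2·4) + const.
Setting the derivative to zero: Σxᵢ(yᵢ − βxᵢ)/2 − β/4 = 0, so β = Σxᵢyᵢ / (Σxᵢ² + σ²/τ²).
Σxᵢyᵢ = 1·2 + 5·8 + 4·7 + 4·6 = 94; Σxᵢ² = 58; σ²/τ² = 0.5.
β̂_MAP = 94 / (58 + 0.5) = 94/58.5 ≈ 1.607.

β̂_MAP = 1.607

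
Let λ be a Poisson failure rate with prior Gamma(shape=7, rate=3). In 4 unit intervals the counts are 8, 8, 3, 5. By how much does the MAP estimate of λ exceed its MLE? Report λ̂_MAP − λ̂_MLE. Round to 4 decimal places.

MAP − MLE = -1.7143

Σxᵢ = 24. Posterior is Gamma(31, 7); MAP = (31−1)/7 = 30/7 ≈ 4.28571.
MLE = x̄ = 24/4 ≈ 6.00000.
Difference = 30/7 − 24/4 = -12/7 ≈ -1.7143.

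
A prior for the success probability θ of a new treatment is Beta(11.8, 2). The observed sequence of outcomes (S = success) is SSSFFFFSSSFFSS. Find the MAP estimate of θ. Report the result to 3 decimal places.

Prior: Beta(11.8, 2).
Data: 8 successes in 14 trials (from the sequence). The binomial likelihood contributes θ^8(1−θ)^6, so the posterior is Beta(11.8+8, 2+6) = Beta(19.8, 8).
For Beta(a, b) with a, b > 1 the mode is (a−1)/(a+b−2) = 18.8/25.8 ≈ 0.729.

θ̂_MAP = 0.729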